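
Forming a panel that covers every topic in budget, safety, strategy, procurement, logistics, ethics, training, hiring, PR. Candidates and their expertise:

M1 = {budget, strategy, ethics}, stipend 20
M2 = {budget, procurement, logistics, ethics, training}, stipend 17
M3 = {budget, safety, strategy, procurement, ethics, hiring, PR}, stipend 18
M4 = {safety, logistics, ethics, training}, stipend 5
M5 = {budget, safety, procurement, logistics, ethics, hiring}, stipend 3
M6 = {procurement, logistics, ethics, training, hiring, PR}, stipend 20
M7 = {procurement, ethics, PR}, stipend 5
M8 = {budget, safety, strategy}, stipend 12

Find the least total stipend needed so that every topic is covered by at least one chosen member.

M3, M4 cover every topic at stipend 18 + 5 = 23.
Any cover uses at least 2 members; among all covering selections none totals below 23.

23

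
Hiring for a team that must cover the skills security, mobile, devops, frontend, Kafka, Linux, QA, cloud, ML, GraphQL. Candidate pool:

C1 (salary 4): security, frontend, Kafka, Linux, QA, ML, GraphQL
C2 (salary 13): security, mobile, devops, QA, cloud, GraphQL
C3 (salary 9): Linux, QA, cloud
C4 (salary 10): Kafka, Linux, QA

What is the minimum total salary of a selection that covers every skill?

17

C1, C2 cover every skill at salary 4 + 13 = 17.
Any cover uses at least 2 candidates; among all covering selections none totals below 17.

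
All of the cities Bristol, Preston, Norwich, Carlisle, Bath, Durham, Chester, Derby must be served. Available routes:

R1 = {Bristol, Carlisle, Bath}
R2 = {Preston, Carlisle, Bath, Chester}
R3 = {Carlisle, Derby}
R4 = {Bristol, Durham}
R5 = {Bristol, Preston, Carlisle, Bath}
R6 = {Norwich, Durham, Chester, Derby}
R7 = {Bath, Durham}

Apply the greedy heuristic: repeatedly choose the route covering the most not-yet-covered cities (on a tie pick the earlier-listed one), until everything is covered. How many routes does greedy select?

3

Pick 1: R2 covers 4 new cities (Preston, Carlisle, Bath, Chester).
Pick 2: R6 covers 3 new cities (Norwich, Durham, Derby).
Pick 3: R1 covers 1 new cities (Bristol).
Greedy uses 3 routes. (The true minimum is 2.)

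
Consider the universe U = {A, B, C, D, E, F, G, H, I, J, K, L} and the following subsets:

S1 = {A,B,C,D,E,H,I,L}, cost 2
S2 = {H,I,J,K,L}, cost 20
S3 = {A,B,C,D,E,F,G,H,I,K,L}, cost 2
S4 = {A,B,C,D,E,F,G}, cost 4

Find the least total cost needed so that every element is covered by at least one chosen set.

S2, S3 cover every element at cost 20 + 2 = 22.
Any cover uses at least 2 sets; among all covering selections none totals below 22.

22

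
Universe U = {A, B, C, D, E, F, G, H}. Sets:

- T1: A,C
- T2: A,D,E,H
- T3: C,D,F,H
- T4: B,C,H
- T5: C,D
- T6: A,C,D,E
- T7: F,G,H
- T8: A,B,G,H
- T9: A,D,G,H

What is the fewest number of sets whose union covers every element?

T2, T3, T8 together cover {A, B, C, D, E, F, G, H} — every element.
No 2 of the 9 sets cover everything (all 36 pairs fall short), so 3 is minimum.

3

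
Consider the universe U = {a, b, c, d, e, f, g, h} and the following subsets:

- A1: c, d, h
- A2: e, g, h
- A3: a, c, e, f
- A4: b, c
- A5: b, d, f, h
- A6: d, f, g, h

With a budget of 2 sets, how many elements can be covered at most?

Choosing A3, A5 covers {a, b, c, d, e, f, h} — 7 elements.
No choice of 2 sets does better; here g is left uncovered.

7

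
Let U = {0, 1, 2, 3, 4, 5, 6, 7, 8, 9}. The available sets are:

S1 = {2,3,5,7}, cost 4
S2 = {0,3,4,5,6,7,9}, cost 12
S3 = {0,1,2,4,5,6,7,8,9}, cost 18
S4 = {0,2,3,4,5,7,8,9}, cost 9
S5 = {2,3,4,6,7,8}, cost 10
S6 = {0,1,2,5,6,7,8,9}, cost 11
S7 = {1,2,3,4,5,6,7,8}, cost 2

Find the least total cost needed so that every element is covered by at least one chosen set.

S4, S7 cover every element at cost 9 + 2 = 11.
Any cover uses at least 2 sets; among all covering selections none totals below 11.

11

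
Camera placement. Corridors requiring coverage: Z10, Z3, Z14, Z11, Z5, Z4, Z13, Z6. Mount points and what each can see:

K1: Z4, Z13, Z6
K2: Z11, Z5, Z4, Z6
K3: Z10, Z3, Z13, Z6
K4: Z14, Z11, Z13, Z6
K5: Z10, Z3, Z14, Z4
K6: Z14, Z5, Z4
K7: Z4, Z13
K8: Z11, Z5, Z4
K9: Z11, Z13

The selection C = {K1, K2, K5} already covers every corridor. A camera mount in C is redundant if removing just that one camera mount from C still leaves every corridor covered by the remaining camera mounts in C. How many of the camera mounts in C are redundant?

Drop K1: Z13 uncovered — not redundant.
Drop K2: Z11, Z5 uncovered — not redundant.
Drop K5: Z10, Z3, Z14 uncovered — not redundant.
None of the camera mounts in C is redundant.

0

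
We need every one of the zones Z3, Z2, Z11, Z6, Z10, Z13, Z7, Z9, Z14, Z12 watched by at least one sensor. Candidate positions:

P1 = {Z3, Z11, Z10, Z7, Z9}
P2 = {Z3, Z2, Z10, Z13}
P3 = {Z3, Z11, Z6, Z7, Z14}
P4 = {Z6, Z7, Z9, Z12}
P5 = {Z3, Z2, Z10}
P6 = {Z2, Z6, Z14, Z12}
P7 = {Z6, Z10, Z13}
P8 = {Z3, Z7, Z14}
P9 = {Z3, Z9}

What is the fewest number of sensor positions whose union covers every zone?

P1, P2, P6 together cover {Z3, Z2, Z11, Z6, Z10, Z13, Z7, Z9, Z14, Z12} — every zone.
No 2 of the 9 sensor positions cover everything (all 36 pairs fall short), so 3 is minimum.

3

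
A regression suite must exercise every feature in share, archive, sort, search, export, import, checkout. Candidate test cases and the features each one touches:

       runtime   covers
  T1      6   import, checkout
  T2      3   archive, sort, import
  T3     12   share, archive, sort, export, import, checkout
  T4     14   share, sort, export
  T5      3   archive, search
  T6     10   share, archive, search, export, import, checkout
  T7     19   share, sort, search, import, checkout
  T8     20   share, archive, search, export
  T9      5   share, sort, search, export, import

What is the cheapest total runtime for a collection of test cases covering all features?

T2, T6 cover every feature at runtime 3 + 10 = 13.
Any cover uses at least 2 test cases; among all covering selections none totals below 13.
Greedy by coverage-per-runtime would pick T2, T9, T1 for 14 — worse than the optimum 13.

13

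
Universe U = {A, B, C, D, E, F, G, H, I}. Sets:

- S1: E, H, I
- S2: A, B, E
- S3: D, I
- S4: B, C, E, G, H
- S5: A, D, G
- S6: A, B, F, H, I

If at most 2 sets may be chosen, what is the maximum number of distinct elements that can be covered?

8

Choosing S4, S6 covers {A, B, C, E, F, G, H, I} — 8 elements.
No choice of 2 sets does better; here D is left uncovered.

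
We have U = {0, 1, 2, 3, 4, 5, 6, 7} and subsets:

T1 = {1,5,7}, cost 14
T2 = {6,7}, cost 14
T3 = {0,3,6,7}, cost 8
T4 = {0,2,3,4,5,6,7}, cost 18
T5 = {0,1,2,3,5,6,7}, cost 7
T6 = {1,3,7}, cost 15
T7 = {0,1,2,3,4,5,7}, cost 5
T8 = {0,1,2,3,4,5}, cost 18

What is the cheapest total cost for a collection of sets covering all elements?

12

T5, T7 cover every element at cost 7 + 5 = 12.
Any cover uses at least 2 sets; among all covering selections none totals below 12.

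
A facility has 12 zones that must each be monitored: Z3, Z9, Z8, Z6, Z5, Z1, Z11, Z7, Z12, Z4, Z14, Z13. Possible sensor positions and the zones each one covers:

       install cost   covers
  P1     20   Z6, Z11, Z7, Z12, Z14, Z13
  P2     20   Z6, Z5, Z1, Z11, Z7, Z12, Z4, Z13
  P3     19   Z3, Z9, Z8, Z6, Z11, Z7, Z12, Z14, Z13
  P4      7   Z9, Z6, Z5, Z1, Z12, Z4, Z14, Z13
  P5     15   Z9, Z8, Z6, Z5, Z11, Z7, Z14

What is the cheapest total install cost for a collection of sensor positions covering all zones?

26

P3, P4 cover every zone at install cost 19 + 7 = 26.
Any cover uses at least 2 sensor positions; among all covering selections none totals below 26.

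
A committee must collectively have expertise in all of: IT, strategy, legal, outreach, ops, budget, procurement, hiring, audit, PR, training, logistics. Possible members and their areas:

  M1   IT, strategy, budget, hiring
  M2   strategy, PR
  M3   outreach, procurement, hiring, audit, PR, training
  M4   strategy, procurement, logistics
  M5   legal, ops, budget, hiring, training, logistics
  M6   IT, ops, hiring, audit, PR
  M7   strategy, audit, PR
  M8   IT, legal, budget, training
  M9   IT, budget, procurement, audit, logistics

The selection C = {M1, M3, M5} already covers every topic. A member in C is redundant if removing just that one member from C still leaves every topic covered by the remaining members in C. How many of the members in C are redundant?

Drop M1: IT, strategy uncovered — not redundant.
Drop M3: outreach, procurement, audit, PR uncovered — not redundant.
Drop M5: legal, ops, logistics uncovered — not redundant.
None of the members in C is redundant.

0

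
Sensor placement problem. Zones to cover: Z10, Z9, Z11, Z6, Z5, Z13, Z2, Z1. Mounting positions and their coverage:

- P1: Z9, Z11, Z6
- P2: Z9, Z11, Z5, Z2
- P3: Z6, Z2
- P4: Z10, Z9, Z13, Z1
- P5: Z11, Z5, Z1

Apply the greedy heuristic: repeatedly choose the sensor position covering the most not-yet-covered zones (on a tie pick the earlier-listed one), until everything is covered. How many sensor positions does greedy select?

Pick 1: P2 covers 4 new zones (Z9, Z11, Z5, Z2).
Pick 2: P4 covers 3 new zones (Z10, Z13, Z1).
Pick 3: P1 covers 1 new zones (Z6).
Greedy uses 3 sensor positions.

3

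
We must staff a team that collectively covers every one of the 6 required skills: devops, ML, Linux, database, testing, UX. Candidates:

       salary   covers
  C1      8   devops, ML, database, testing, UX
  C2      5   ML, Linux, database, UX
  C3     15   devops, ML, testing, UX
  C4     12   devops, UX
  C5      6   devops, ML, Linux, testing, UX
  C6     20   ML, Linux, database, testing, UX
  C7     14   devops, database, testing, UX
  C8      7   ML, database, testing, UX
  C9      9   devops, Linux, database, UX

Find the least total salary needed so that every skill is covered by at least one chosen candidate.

C2, C5 cover every skill at salary 5 + 6 = 11.
Any cover uses at least 2 candidates; among all covering selections none totals below 11.

11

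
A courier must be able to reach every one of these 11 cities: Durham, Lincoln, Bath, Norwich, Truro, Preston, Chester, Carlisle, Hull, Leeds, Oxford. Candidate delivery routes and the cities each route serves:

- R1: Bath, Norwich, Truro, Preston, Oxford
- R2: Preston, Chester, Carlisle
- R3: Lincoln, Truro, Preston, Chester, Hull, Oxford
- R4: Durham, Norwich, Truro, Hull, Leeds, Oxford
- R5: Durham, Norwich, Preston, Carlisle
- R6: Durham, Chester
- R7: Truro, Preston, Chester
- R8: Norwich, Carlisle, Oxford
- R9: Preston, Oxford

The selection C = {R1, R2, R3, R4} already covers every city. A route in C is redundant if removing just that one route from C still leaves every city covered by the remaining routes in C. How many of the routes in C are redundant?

0

Drop R1: Bath uncovered — not redundant.
Drop R2: Carlisle uncovered — not redundant.
Drop R3: Lincoln uncovered — not redundant.
Drop R4: Durham, Leeds uncovered — not redundant.
None of the routes in C is redundant.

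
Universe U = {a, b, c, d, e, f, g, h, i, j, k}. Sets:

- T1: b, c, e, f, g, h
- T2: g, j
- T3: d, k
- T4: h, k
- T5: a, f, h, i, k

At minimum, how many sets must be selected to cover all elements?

T1, T2, T3, T5 together cover {a, b, c, d, e, f, g, h, i, j, k} — every element.
No 3 of the 5 sets cover everything (all 10 triples fall short), so 4 is minimum.

4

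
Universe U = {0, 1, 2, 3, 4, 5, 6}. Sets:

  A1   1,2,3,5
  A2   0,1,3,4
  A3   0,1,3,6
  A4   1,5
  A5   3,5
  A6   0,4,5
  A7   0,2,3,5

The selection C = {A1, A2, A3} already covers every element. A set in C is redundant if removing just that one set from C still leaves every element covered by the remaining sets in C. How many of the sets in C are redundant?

0

Drop A1: 2, 5 uncovered — not redundant.
Drop A2: 4 uncovered — not redundant.
Drop A3: 6 uncovered — not redundant.
None of the sets in C is redundant.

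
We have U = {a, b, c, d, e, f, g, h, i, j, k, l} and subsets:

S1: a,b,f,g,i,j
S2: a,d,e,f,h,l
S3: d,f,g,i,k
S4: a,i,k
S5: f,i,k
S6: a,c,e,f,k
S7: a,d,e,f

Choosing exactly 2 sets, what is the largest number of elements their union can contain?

10

Choosing S1, S2 covers {a, b, d, e, f, g, h, i, j, l} — 10 elements.
No choice of 2 sets does better; here c, k are left uncovered.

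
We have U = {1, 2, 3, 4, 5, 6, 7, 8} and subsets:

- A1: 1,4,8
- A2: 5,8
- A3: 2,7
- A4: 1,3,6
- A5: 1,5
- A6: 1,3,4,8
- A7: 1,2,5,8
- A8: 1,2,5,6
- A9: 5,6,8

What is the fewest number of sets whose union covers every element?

A3, A6, A8 together cover {1, 2, 3, 4, 5, 6, 7, 8} — every element.
No 2 of the 9 sets cover everything (all 36 pairs fall short), so 3 is minimum.

3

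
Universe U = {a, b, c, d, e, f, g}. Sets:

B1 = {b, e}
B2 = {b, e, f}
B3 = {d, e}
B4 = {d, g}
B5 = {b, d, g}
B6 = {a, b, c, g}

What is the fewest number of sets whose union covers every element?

3

B2, B3, B6 together cover {a, b, c, d, e, f, g} — every element.
No 2 of the 6 sets cover everything (all 15 pairs fall short), so 3 is minimum.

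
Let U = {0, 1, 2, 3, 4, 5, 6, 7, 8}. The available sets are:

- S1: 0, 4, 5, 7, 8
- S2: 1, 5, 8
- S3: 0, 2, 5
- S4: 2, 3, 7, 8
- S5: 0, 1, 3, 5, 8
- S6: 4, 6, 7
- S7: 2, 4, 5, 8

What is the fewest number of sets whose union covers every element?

S3, S5, S6 together cover {0, 1, 2, 3, 4, 5, 6, 7, 8} — every element.
No 2 of the 7 sets cover everything (all 21 pairs fall short), so 3 is minimum.

3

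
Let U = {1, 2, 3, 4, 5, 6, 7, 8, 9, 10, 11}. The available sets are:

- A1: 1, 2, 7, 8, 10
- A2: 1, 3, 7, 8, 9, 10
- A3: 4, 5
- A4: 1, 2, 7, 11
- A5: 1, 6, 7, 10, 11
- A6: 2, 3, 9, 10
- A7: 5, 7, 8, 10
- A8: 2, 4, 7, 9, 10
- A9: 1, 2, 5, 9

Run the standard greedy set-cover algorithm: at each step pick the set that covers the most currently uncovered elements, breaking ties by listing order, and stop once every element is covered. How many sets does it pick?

Pick 1: A2 covers 6 new elements (1, 3, 7, 8, 9, 10).
Pick 2: A3 covers 2 new elements (4, 5).
Pick 3: A4 covers 2 new elements (2, 11).
Pick 4: A5 covers 1 new elements (6).
Greedy uses 4 sets.

4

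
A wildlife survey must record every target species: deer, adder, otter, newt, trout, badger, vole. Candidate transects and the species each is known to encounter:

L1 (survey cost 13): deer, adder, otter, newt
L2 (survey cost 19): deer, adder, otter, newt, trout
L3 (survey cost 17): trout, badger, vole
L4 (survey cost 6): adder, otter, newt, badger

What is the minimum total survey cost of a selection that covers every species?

30

L1, L3 cover every species at survey cost 13 + 17 = 30.
Any cover uses at least 2 transects; among all covering selections none totals below 30.
Greedy by coverage-per-survey cost would pick L4, L3, L1 for 36 — worse than the optimum 30.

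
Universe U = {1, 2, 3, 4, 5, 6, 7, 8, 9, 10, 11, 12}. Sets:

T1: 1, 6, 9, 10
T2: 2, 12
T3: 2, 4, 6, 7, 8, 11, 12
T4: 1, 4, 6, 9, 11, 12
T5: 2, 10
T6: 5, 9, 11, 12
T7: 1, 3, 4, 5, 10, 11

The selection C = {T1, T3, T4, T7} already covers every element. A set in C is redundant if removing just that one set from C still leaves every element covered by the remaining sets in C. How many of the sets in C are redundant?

Drop T1: the rest still cover every element — redundant.
Drop T3: 2, 7, 8 uncovered — not redundant.
Drop T4: the rest still cover every element — redundant.
Drop T7: 3, 5 uncovered — not redundant.
2 redundant: T1, T4.

2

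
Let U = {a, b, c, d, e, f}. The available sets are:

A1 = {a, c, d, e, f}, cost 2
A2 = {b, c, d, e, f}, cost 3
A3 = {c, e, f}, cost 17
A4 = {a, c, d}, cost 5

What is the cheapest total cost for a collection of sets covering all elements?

A1, A2 cover every element at cost 2 + 3 = 5.
Any cover uses at least 2 sets; among all covering selections none totals below 5.

5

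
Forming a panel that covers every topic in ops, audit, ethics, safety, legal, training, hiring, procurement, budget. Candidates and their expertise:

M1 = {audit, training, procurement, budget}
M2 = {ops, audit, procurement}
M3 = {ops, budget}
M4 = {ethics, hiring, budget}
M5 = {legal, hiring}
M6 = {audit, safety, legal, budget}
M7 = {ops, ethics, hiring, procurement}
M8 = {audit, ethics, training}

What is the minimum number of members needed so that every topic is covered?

M1, M6, M7 together cover {ops, audit, ethics, safety, legal, training, hiring, procurement, budget} — every topic.
No 2 of the 8 members cover everything (all 28 pairs fall short), so 3 is minimum.

3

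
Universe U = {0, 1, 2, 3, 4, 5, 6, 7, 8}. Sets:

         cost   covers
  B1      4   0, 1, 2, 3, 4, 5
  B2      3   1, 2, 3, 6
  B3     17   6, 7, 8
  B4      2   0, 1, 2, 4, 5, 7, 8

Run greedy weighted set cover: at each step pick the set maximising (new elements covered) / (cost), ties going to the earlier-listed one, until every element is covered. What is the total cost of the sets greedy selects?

5

Pick 1: B4 adds 7 new (0, 1, 2, 4, 5, 7, 8) at cost 2 (ratio 7/2).
Pick 2: B2 adds 2 new (3, 6) at cost 3 (ratio 2/3).
Greedy total cost: 2 + 3 = 5.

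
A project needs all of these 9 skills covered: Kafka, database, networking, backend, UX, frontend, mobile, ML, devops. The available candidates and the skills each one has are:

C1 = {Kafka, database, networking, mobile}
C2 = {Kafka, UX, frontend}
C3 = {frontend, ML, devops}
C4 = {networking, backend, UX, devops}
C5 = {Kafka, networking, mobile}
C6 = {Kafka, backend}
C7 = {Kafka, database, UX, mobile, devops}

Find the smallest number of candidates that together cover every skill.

C1, C3, C4 together cover {Kafka, database, networking, backend, UX, frontend, mobile, ML, devops} — every skill.
No 2 of the 7 candidates cover everything (all 21 pairs fall short), so 3 is minimum.

3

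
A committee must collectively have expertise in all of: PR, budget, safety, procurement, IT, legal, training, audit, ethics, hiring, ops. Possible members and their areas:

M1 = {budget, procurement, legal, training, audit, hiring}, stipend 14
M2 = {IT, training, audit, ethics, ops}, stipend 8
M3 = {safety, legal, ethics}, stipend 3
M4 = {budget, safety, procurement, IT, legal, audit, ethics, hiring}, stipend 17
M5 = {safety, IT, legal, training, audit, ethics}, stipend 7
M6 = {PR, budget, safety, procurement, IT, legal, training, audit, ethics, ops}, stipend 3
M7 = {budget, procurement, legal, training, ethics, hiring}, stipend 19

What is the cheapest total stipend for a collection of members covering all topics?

M1, M6 cover every topic at stipend 14 + 3 = 17.
Any cover uses at least 2 members; among all covering selections none totals below 17.

17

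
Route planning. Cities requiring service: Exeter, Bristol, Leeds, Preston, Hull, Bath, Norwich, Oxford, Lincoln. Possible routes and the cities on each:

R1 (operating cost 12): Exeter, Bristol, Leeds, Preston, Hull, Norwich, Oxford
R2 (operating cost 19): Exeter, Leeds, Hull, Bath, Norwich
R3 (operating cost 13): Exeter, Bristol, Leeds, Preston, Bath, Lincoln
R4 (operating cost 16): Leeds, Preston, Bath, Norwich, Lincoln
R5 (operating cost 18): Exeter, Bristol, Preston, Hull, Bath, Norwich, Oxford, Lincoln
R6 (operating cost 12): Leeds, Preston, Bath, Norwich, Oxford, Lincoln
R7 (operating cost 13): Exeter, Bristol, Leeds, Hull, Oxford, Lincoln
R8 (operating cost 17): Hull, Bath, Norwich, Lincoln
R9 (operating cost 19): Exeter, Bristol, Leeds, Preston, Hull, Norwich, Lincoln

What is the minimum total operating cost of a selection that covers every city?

24

R1, R6 cover every city at operating cost 12 + 12 = 24.
Any cover uses at least 2 routes; among all covering selections none totals below 24.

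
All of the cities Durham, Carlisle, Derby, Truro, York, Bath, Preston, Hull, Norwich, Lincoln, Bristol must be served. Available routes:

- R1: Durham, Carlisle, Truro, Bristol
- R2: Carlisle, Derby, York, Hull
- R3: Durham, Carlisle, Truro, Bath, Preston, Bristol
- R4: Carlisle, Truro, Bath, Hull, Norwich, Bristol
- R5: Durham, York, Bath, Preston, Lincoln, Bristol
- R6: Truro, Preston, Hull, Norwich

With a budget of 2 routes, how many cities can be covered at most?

10

Choosing R4, R5 covers {Durham, Carlisle, Truro, York, Bath, Preston, Hull, Norwich, Lincoln, Bristol} — 10 cities.
No choice of 2 routes does better; here Derby is left uncovered.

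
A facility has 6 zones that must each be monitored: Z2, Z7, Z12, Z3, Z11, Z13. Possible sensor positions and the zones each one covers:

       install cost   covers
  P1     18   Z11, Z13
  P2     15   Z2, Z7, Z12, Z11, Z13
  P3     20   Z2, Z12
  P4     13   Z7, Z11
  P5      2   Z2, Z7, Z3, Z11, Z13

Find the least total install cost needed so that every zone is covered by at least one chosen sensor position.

17

P2, P5 cover every zone at install cost 15 + 2 = 17.
Any cover uses at least 2 sensor positions; among all covering selections none totals below 17.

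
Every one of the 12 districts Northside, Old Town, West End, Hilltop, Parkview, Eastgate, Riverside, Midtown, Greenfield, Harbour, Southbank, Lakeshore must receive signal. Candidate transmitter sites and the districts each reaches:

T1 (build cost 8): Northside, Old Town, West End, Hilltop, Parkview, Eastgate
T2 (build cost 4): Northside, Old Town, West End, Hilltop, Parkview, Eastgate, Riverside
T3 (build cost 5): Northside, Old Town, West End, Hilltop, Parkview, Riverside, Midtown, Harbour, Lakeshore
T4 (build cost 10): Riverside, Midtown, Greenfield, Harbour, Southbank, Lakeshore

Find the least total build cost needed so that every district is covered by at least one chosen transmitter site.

T2, T4 cover every district at build cost 4 + 10 = 14.
Any cover uses at least 2 transmitter sites; among all covering selections none totals below 14.
Greedy by coverage-per-build cost would pick T3, T2, T4 for 19 — worse than the optimum 14.

14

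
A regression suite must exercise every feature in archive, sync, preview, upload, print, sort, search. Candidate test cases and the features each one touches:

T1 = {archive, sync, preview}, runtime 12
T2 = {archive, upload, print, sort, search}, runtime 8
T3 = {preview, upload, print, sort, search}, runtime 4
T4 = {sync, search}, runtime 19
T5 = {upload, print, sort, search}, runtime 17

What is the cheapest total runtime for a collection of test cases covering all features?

16

T1, T3 cover every feature at runtime 12 + 4 = 16.
Any cover uses at least 2 test cases; among all covering selections none totals below 16.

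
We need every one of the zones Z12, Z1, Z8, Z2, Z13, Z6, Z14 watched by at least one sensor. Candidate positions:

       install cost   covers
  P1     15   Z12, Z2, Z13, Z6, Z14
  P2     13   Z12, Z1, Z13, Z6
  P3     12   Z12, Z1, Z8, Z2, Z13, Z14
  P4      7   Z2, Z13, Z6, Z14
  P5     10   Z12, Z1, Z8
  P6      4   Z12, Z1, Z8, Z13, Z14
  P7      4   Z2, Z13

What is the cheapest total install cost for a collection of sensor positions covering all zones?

P4, P6 cover every zone at install cost 7 + 4 = 11.
Any cover uses at least 2 sensor positions; among all covering selections none totals below 11.

11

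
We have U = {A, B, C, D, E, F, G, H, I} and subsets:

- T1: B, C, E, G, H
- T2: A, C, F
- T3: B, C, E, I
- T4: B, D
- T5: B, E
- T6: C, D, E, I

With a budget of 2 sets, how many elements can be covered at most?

7

Choosing T1, T2 covers {A, B, C, E, F, G, H} — 7 elements.
No choice of 2 sets does better; here D, I are left uncovered.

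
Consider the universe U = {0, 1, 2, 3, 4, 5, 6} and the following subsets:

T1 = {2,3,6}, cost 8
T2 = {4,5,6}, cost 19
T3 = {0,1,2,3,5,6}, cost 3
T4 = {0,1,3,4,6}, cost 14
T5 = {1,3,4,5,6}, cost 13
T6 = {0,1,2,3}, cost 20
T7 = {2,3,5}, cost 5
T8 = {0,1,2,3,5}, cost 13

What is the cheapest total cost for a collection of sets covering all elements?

16

T3, T5 cover every element at cost 3 + 13 = 16.
Any cover uses at least 2 sets; among all covering selections none totals below 16.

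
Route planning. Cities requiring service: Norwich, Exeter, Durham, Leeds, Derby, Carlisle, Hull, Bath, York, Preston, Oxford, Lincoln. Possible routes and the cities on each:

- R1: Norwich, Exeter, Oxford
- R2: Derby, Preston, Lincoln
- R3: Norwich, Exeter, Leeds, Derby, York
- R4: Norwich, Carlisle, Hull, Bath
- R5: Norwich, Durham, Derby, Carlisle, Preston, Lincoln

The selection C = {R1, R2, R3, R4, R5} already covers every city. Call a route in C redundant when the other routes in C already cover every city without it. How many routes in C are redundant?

1

Drop R1: Oxford uncovered — not redundant.
Drop R2: the rest still cover every city — redundant.
Drop R3: Leeds, York uncovered — not redundant.
Drop R4: Hull, Bath uncovered — not redundant.
Drop R5: Durham uncovered — not redundant.
1 redundant: R2.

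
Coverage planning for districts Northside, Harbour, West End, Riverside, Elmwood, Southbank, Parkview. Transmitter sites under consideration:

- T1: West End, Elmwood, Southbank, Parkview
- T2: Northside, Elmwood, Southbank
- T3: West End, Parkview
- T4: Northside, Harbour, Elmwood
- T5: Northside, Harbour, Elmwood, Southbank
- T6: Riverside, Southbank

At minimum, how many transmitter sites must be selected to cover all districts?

T1, T4, T6 together cover {Northside, Harbour, West End, Riverside, Elmwood, Southbank, Parkview} — every district.
No 2 of the 6 transmitter sites cover everything (all 15 pairs fall short), so 3 is minimum.

3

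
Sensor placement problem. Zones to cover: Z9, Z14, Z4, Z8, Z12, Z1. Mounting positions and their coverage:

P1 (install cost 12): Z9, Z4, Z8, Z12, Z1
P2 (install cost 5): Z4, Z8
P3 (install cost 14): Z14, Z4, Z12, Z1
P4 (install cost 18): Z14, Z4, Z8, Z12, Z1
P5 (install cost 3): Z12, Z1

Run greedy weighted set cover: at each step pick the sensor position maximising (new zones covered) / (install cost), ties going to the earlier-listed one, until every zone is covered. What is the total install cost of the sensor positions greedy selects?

34

Pick 1: P5 adds 2 new (Z12, Z1) at install cost 3 (ratio 2/3).
Pick 2: P2 adds 2 new (Z4, Z8) at install cost 5 (ratio 2/5).
Pick 3: P1 adds 1 new (Z9) at install cost 12 (ratio 1/12).
Pick 4: P3 adds 1 new (Z14) at install cost 14 (ratio 1/14).
Greedy total install cost: 3 + 5 + 12 + 14 = 34. (The true optimum is 26, so greedy overshoots here.)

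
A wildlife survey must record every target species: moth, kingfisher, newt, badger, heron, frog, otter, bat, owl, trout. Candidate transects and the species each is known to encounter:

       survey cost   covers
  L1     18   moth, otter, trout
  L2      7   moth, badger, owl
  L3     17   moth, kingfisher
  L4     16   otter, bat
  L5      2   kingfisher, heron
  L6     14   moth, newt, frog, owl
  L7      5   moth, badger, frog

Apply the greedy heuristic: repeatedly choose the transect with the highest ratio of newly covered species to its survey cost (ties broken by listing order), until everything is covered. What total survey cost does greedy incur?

Pick 1: L5 adds 2 new (kingfisher, heron) at survey cost 2 (ratio 2/2).
Pick 2: L7 adds 3 new (moth, badger, frog) at survey cost 5 (ratio 3/5).
Pick 3: L2 adds 1 new (owl) at survey cost 7 (ratio 1/7).
Pick 4: L4 adds 2 new (otter, bat) at survey cost 16 (ratio 2/16).
Pick 5: L6 adds 1 new (newt) at survey cost 14 (ratio 1/14).
Pick 6: L1 adds 1 new (trout) at survey cost 18 (ratio 1/18).
Greedy total survey cost: 2 + 5 + 7 + 16 + 14 + 18 = 62. (The true optimum is 55, so greedy overshoots here.)

62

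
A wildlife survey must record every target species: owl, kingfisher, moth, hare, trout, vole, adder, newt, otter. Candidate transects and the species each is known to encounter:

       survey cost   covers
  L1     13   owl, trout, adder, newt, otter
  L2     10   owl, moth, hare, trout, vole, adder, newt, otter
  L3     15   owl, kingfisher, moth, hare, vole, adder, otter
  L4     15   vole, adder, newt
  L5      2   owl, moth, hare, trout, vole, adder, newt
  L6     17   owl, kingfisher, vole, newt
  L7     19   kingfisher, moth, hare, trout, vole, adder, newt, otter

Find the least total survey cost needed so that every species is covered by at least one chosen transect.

17

L3, L5 cover every species at survey cost 15 + 2 = 17.
Any cover uses at least 2 transects; among all covering selections none totals below 17.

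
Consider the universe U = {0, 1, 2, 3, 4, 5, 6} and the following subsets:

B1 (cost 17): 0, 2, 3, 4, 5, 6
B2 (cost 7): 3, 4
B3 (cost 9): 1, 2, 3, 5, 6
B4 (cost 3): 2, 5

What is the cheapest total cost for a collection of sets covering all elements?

26

B1, B3 cover every element at cost 17 + 9 = 26.
Any cover uses at least 2 sets; among all covering selections none totals below 26.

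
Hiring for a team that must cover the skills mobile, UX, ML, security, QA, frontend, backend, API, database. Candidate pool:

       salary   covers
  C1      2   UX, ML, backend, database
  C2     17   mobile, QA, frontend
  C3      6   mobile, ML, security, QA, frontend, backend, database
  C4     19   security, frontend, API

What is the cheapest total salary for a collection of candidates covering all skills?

C1, C3, C4 cover every skill at salary 2 + 6 + 19 = 27.
Any cover uses at least 3 candidates; among all covering selections none totals below 27.

27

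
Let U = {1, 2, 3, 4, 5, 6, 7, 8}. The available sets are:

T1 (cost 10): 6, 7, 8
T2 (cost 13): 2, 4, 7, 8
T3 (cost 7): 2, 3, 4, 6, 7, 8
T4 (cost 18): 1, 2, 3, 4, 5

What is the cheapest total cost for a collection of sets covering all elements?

T3, T4 cover every element at cost 7 + 18 = 25.
Any cover uses at least 2 sets; among all covering selections none totals below 25.

25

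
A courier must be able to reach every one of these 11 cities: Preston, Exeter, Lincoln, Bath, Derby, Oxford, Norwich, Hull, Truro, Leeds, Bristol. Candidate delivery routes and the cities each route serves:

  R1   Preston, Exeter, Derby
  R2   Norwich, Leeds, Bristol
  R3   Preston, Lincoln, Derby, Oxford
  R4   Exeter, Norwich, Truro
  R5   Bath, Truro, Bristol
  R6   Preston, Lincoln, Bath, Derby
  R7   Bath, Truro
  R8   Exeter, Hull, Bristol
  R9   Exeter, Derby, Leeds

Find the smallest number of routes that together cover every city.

4

R2, R3, R5, R8 together cover {Preston, Exeter, Lincoln, Bath, Derby, Oxford, Norwich, Hull, Truro, Leeds, Bristol} — every city.
No 3 of the 9 routes cover everything (all 84 triples fall short), so 4 is minimum.
Greedy (largest uncovered first) would take R3, R2, R4, R5, R8 — 5 routes — but 4 suffice.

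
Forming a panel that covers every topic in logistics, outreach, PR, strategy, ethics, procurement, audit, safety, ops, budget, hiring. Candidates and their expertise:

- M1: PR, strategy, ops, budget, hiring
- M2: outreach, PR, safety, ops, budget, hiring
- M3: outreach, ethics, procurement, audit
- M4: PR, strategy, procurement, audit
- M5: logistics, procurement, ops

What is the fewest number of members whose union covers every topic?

M1, M2, M3, M5 together cover {logistics, outreach, PR, strategy, ethics, procurement, audit, safety, ops, budget, hiring} — every topic.
No 3 of the 5 members cover everything (all 10 triples fall short), so 4 is minimum.

4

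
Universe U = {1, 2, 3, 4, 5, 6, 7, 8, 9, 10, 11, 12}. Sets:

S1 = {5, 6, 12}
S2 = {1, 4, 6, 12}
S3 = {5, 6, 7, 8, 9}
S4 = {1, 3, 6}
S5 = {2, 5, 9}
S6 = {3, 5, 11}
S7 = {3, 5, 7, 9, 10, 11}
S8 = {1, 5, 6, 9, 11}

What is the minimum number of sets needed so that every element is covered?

4

S2, S3, S5, S7 together cover {1, 2, 3, 4, 5, 6, 7, 8, 9, 10, 11, 12} — every element.
No 3 of the 8 sets cover everything (all 56 triples fall short), so 4 is minimum.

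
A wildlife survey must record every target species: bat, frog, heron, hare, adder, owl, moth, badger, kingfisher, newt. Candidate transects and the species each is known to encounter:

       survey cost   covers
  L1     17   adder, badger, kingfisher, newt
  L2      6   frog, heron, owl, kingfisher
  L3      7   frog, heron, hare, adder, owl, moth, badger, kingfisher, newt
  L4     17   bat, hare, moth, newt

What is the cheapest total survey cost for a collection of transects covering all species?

L3, L4 cover every species at survey cost 7 + 17 = 24.
Any cover uses at least 2 transects; among all covering selections none totals below 24.

24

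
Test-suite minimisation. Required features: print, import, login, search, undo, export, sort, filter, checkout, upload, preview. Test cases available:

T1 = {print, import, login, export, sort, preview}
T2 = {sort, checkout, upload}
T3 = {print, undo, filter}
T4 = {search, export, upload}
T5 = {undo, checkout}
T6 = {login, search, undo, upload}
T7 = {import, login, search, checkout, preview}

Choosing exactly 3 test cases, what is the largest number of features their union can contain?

Choosing T1, T2, T3 covers {print, import, login, undo, export, sort, filter, checkout, upload, preview} — 10 features.
No choice of 3 test cases does better; here search is left uncovered.

10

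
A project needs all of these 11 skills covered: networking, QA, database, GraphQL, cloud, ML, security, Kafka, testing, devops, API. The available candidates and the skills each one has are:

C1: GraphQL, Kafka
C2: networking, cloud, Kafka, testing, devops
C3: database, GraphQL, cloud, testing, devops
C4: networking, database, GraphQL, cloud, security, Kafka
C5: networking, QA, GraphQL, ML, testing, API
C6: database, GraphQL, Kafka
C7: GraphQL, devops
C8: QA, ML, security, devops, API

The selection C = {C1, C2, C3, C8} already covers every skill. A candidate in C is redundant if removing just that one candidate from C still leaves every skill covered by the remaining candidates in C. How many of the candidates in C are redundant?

Drop C1: the rest still cover every skill — redundant.
Drop C2: networking uncovered — not redundant.
Drop C3: database uncovered — not redundant.
Drop C8: QA, ML, security, API uncovered — not redundant.
1 redundant: C1.

1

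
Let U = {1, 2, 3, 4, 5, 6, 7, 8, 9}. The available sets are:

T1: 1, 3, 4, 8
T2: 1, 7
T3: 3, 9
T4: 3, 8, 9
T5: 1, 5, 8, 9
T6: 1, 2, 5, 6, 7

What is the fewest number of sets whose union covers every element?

3

T1, T3, T6 together cover {1, 2, 3, 4, 5, 6, 7, 8, 9} — every element.
No 2 of the 6 sets cover everything (all 15 pairs fall short), so 3 is minimum.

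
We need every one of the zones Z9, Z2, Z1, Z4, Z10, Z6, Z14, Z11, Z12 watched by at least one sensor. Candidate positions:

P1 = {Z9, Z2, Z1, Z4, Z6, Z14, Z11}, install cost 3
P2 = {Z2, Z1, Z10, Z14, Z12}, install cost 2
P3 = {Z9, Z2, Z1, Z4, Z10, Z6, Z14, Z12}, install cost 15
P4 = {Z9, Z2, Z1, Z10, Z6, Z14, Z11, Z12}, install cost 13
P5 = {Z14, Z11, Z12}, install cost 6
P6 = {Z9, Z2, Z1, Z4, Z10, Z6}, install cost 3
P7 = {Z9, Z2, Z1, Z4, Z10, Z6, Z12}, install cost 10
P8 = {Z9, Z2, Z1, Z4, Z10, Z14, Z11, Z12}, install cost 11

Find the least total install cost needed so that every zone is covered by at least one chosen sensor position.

P1, P2 cover every zone at install cost 3 + 2 = 5.
Any cover uses at least 2 sensor positions; among all covering selections none totals below 5.

5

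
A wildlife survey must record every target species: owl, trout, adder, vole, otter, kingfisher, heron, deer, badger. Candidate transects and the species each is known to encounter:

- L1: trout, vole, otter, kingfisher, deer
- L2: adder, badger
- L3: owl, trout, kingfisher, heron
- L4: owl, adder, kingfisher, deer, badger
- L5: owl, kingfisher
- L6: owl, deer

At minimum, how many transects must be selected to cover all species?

L1, L2, L3 together cover {owl, trout, adder, vole, otter, kingfisher, heron, deer, badger} — every species.
No 2 of the 6 transects cover everything (all 15 pairs fall short), so 3 is minimum.

3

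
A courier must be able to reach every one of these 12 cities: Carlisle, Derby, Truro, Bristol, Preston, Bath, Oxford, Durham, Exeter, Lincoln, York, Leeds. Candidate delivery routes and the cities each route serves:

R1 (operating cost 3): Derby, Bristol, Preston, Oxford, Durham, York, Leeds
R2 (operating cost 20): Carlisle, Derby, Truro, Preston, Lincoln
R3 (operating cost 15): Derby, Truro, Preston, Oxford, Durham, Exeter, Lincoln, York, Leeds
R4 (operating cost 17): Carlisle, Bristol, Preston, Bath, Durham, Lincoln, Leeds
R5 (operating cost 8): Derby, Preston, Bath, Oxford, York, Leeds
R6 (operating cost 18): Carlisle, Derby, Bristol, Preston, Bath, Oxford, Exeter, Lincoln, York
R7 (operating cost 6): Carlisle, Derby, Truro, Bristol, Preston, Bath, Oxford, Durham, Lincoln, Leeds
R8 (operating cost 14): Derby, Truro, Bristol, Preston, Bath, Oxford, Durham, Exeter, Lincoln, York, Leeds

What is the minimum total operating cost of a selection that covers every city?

R7, R8 cover every city at operating cost 6 + 14 = 20.
Any cover uses at least 2 routes; among all covering selections none totals below 20.
Greedy by coverage-per-operating cost would pick R1, R7, R8 for 23 — worse than the optimum 20.

20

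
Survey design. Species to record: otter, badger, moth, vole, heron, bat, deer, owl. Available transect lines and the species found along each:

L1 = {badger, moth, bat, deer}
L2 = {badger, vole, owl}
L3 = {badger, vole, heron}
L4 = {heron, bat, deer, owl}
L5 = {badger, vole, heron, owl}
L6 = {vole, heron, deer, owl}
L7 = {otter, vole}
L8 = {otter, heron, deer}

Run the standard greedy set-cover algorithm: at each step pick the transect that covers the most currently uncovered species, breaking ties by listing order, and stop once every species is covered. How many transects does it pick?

3

Pick 1: L1 covers 4 new species (badger, moth, bat, deer).
Pick 2: L5 covers 3 new species (vole, heron, owl).
Pick 3: L7 covers 1 new species (otter).
Greedy uses 3 transects.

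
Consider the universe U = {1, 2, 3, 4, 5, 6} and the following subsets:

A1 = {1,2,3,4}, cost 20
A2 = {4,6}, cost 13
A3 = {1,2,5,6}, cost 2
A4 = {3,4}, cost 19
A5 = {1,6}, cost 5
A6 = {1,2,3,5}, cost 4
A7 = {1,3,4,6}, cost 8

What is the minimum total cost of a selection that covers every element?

10

A3, A7 cover every element at cost 2 + 8 = 10.
Any cover uses at least 2 sets; among all covering selections none totals below 10.
Greedy by coverage-per-cost would pick A3, A6, A7 for 14 — worse than the optimum 10.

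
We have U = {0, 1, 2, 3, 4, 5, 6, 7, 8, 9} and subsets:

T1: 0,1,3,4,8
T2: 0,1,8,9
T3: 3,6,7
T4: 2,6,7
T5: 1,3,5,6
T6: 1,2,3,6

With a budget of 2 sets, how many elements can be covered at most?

8

Choosing T1, T4 covers {0, 1, 2, 3, 4, 6, 7, 8} — 8 elements.
No choice of 2 sets does better; here 5, 9 are left uncovered.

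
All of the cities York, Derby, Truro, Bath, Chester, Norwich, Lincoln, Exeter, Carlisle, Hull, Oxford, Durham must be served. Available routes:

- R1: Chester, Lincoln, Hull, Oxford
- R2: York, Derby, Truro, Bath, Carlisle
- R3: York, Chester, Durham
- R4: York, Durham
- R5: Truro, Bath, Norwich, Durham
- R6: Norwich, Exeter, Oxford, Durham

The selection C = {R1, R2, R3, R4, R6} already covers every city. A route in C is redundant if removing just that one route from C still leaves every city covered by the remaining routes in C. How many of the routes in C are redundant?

2

Drop R1: Lincoln, Hull uncovered — not redundant.
Drop R2: Derby, Truro, Bath, Carlisle uncovered — not redundant.
Drop R3: the rest still cover every city — redundant.
Drop R4: the rest still cover every city — redundant.
Drop R6: Norwich, Exeter uncovered — not redundant.
2 redundant: R3, R4.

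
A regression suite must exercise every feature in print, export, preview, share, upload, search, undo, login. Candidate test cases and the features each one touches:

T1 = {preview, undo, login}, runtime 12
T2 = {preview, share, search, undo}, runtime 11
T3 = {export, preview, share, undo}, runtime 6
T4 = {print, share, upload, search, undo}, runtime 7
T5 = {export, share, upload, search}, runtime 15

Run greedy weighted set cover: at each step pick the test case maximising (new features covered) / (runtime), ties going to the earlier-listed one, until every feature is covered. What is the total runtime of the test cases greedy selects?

Pick 1: T4 adds 5 new (print, share, upload, search, undo) at runtime 7 (ratio 5/7).
Pick 2: T3 adds 2 new (export, preview) at runtime 6 (ratio 2/6).
Pick 3: T1 adds 1 new (login) at runtime 12 (ratio 1/12).
Greedy total runtime: 7 + 6 + 12 = 25.

25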